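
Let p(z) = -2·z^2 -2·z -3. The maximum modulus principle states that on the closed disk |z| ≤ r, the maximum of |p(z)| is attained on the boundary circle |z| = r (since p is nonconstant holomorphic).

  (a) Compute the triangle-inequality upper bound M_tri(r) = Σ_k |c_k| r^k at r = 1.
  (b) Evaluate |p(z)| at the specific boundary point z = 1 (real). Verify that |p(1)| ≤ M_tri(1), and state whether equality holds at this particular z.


Coefficients: c_0 = -3, c_1 = -2, c_2 = -2. Radius r = 1.
Part (a). Triangle bound: M_tri(r) = Σ_k |c_k| r^k
  = |-3|·1^0 + |-2|·1^1 + |-2|·1^2
  = 3 + 2 + 2 = 7.
This bounds M(r) := max_{|z|=r} |p(z)| from above; equality holds iff all terms c_k z^k can be made to align in phase at a single z on |z|=r.
Part (b). At z = 1 (real, on the circle |z| = r):
  p(1) = (-3)·1^0 + (-2)·1^1 + (-2)·1^2 = -7.
  |p(1)| = 7.
Since all nonzero coefficients share the same sign, |p(1)| = 7 = M_tri(1); the triangle bound is attained at z = 1, so in fact M(r) = 7.

M_tri(1) = 7; |p(1)| = 7; equality at z=1: yes.


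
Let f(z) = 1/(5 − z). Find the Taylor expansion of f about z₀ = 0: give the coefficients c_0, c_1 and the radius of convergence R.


Let w = z − z₀, so z = z₀ + w.
Then 5 − z = 5 − (z₀ + w) = (5 − z₀) − w = 5 − w.
f(z) = 1/(5 − w) = (1/(5)) · 1/(1 − w/(5)) = Σ_{n≥0} w^n / (5)^(n+1).
So c_n = 1/(5)^(n+1):
  c_0 = 1/(5)^1 = 1/5.
  c_1 = 1/(5)^2 = 1/25.
The series is valid for |w/d| < 1, i.e. |z − z₀| < |d|.
Radius of convergence: R = |5 − z₀| = |5| = 5 (distance from z₀ to the singularity z = 5).

c_0 = 1/5, c_1 = 1/25; R = 5.


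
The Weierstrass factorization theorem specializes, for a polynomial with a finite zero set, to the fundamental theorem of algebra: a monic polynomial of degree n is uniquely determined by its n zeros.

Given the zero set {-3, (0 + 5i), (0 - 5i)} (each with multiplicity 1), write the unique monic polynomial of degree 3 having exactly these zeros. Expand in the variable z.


The polynomial is p(z) = ∏_{α ∈ S} (z − α), where S = {-3, (0 + 5i), (0 - 5i)}.
Expanding the product yields: p(z) = z^3 + 3·z^2 + 25·z + 75.
Note conjugate pairs combine to real quadratics: (z − (0+5i))(z − (0−5i)) = z² + 25.
The resulting polynomial has degree 3 and real coefficients as required.

p(z) = z^3 + 3·z^2 + 25·z + 75.


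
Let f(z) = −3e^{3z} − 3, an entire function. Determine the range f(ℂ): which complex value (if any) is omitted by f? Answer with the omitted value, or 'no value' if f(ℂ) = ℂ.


Little Picard bounds the complement of f(ℂ) to at most one point.
e^{3z} is never zero on ℂ, so -3·e^{3z} takes every value in ℂ ∖ {0}. Adding -3 shifts the range to ℂ ∖ {-3}. Thus f omits exactly the value -3.

Omitted value: -3.


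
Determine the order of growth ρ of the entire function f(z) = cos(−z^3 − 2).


Write cos(w) = (e^{iw} ± e^{−iw})/(2 or 2i), so |cos(w)| ≤ e^{|w|}. With w = −z^3 − 2, |w| ≤ 1r^3 + 2 on |z|=r, giving M(r) ≤ e^{1r^3 + 2} and ρ ≤ 3. For the lower bound, choose z on |z|=r with -1z^3 purely imaginary of modulus 1r^3; then |cos(−z^3 − 2)| grows like e^{1r^3}/2, so ρ ≥ 3. Hence ρ = 3.
Therefore ρ = 3.

Order ρ = 3.


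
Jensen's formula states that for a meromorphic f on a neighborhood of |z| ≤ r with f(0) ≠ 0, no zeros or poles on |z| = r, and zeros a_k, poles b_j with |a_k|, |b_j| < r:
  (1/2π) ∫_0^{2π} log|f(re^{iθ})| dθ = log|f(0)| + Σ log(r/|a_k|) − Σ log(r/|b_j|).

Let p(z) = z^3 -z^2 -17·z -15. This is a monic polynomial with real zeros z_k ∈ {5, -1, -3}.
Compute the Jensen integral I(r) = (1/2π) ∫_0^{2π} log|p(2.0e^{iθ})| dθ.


Zeros: -3, -1, 5; r = 2.0.
Inside |z| < r: -1. Outside (|z| ≥ r): -3, 5.
p(0) = -15, so log|p(0)| = log(15) = 2.7081.
Apply Jensen: I(r) = log|p(0)| + Σ_k log(r/|z_k|), summed over zeros inside |z| < r.
  log(r/|z_k|) for z_k = -1: log(2.0/1) = 0.6931
  Outside zeros (-3, 5) contribute nothing to the Jensen sum.
Sum over inside zeros: 0.6931.
I(r) = log|p(0)| + (inside sum) = 2.7081 + 0.6931 = 3.4012.
Note: since some zeros are outside |z| ≤ r, the simplified n·log(r) form does NOT apply — only the inside zeros contribute.

I(r) ≈ 3.4012.


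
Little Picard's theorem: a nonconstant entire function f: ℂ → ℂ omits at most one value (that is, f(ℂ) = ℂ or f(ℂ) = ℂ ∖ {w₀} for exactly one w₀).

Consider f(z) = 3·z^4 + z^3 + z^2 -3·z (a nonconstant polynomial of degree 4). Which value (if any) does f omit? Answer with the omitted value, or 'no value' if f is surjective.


Little Picard bounds the complement of f(ℂ) to at most one point.
For every w ∈ ℂ, the equation p(z) − w = 0 is a nonconstant polynomial in z and hence has at least one root by the fundamental theorem of algebra. So p is surjective onto ℂ, omitting no value.

Omitted value: no value.


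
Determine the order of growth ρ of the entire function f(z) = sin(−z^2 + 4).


Write sin(w) = (e^{iw} ± e^{−iw})/(2 or 2i), so |sin(w)| ≤ e^{|w|}. With w = −z^2 + 4, |w| ≤ 1r^2 + 4 on |z|=r, giving M(r) ≤ e^{1r^2 + 4} and ρ ≤ 2. For the lower bound, choose z on |z|=r with -1z^2 purely imaginary of modulus 1r^2; then |sin(−z^2 + 4)| grows like e^{1r^2}/2, so ρ ≥ 2. Hence ρ = 2.
Therefore ρ = 2.

Order ρ = 2.


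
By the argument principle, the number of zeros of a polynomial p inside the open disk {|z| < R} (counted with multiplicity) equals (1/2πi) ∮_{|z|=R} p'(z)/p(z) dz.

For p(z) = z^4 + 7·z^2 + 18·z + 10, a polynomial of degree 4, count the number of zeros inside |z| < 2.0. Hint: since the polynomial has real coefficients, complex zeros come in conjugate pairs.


The zeros of p are: (1 + 3i), (1 - 3i), -1, -1.
Their magnitudes are: 3.162, 3.162, 1, 1.
Zeros with |z| < R = 2.0: -1, -1.
Count = 2.
By the argument principle, (1/2πi) ∮_{|z|=R} p'(z)/p(z) dz equals exactly this count.

Number of zeros inside |z| < 2.0: 2.


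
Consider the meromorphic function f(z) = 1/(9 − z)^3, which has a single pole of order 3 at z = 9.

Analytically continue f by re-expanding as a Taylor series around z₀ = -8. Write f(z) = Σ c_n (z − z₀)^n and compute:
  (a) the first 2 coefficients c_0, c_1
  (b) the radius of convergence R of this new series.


Let w = z − z₀, so z = z₀ + w.
Then 9 − z = 9 − (z₀ + w) = (9 − z₀) − w = 17 − w.
f(z) = 1/(17 − w)^3 = (1/(17)^3) · (1 − w/(17))^{−3}.
By the binomial series (1−u)^{−3} = Σ_{n≥0} C(n+2, 2) u^n for |u|<1, with u = w/(17):
  c_n = C(n+2, 2) / (17)^(n+3).
  c_0 = 1/(17)^3 = 1/4913.
  c_1 = 3/(17)^4 = 3/83521.
The series is valid for |w/d| < 1, i.e. |z − z₀| < |d|.
Radius of convergence: R = |9 − z₀| = |17| = 17 (distance from z₀ to the singularity z = 9).

c_0 = 1/4913, c_1 = 3/83521; R = 17.


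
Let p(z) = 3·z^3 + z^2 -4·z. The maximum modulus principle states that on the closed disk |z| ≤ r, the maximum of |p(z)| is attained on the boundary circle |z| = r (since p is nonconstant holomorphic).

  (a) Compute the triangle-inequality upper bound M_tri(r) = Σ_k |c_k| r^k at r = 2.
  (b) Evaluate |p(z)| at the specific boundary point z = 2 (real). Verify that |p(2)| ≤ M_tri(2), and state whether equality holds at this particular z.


Coefficients: c_0 = 0, c_1 = -4, c_2 = 1, c_3 = 3. Radius r = 2.
Part (a). Triangle bound: M_tri(r) = Σ_k |c_k| r^k
  = |0|·2^0 + |-4|·2^1 + |1|·2^2 + |3|·2^3
  = 0 + 8 + 4 + 24 = 36.
This bounds M(r) := max_{|z|=r} |p(z)| from above; equality holds iff all terms c_k z^k can be made to align in phase at a single z on |z|=r.
Part (b). At z = 2 (real, on the circle |z| = r):
  p(2) = (0)·2^0 + (-4)·2^1 + (1)·2^2 + (3)·2^3 = 20.
  |p(2)| = 20.
Check: |p(2)| = 20 ≤ 36 = M_tri(2). ✓ Equality does not hold at z = 2 (the coefficients have mixed signs, so the terms do not all align in phase there).

M_tri(2) = 36; |p(2)| = 20; equality at z=2: no.


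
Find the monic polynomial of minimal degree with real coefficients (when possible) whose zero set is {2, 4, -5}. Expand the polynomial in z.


The polynomial is p(z) = ∏_{α ∈ S} (z − α), where S = {2, 4, -5}.
Expanding the product yields: p(z) = z^3 -z^2 -22·z + 40.
The resulting polynomial has degree 3 and real coefficients as required.

p(z) = z^3 -z^2 -22·z + 40.


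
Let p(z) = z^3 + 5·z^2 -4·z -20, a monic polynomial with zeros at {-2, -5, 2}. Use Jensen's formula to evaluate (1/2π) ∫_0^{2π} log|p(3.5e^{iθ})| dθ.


Zeros: -5, -2, 2; r = 3.5.
Inside |z| < r: -2, 2. Outside (|z| ≥ r): -5.
p(0) = -20, so log|p(0)| = log(20) = 2.9957.
Apply Jensen: I(r) = log|p(0)| + Σ_k log(r/|z_k|), summed over zeros inside |z| < r.
  log(r/|z_k|) for z_k = -2: log(3.5/2) = 0.5596
  log(r/|z_k|) for z_k = 2: log(3.5/2) = 0.5596
  Outside zeros (-5) contribute nothing to the Jensen sum.
Sum over inside zeros: 1.1192.
I(r) = log|p(0)| + (inside sum) = 2.9957 + 1.1192 = 4.1150.
Note: since some zeros are outside |z| ≤ r, the simplified n·log(r) form does NOT apply — only the inside zeros contribute.

I(r) ≈ 4.1150.


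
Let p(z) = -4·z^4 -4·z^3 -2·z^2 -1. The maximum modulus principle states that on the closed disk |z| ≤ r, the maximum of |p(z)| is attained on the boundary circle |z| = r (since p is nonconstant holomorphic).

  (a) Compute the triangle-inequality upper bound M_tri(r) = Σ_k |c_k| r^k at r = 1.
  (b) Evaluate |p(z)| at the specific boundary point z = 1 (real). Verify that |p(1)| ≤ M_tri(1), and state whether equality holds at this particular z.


Coefficients: c_0 = -1, c_1 = 0, c_2 = -2, c_3 = -4, c_4 = -4. Radius r = 1.
Part (a). Triangle bound: M_tri(r) = Σ_k |c_k| r^k
  = |-1|·1^0 + |0|·1^1 + |-2|·1^2 + |-4|·1^3 + |-4|·1^4
  = 1 + 0 + 2 + 4 + 4 = 11.
This bounds M(r) := max_{|z|=r} |p(z)| from above; equality holds iff all terms c_k z^k can be made to align in phase at a single z on |z|=r.
Part (b). At z = 1 (real, on the circle |z| = r):
  p(1) = (-1)·1^0 + (0)·1^1 + (-2)·1^2 + (-4)·1^3 + (-4)·1^4 = -11.
  |p(1)| = 11.
Since all nonzero coefficients share the same sign, |p(1)| = 11 = M_tri(1); the triangle bound is attained at z = 1, so in fact M(r) = 11.

M_tri(1) = 11; |p(1)| = 11; equality at z=1: yes.


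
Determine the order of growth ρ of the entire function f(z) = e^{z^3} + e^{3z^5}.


Each summand is entire of order 3 and 5 respectively (as in the single-exponential case). The order of a sum is at most the max of the orders, so ρ ≤ 5. For the lower bound: on |z|=r choose arg z so that 3z^5 is real positive; then |e^{3z^5}| = e^{3r^5} while |e^{1z^3}| ≤ e^{1r^3} = o(e^{3r^5}). So |f| ≥ e^{3r^5}(1 − o(1)) and ρ ≥ 5. Hence ρ = max(3, 5) = 5.
Therefore ρ = 5.

Order ρ = 5.


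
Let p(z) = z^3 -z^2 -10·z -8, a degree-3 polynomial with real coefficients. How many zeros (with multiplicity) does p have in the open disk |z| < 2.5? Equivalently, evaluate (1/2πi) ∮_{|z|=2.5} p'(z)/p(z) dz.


The zeros of p are: -2, 4, -1.
Their magnitudes are: 2, 4, 1.
Zeros with |z| < R = 2.5: -2, -1.
Count = 2.
By the argument principle, (1/2πi) ∮_{|z|=R} p'(z)/p(z) dz equals exactly this count.

Number of zeros inside |z| < 2.5: 2.


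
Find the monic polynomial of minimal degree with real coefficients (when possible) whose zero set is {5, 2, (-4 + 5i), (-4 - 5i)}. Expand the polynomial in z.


The polynomial is p(z) = ∏_{α ∈ S} (z − α), where S = {5, 2, (-4 + 5i), (-4 - 5i)}.
Expanding the product yields: p(z) = z^4 + z^3 -5·z^2 -207·z + 410.
Note conjugate pairs combine to real quadratics: (z − (-4+5i))(z − (-4−5i)) = z² + 8z + 41.
The resulting polynomial has degree 4 and real coefficients as required.

p(z) = z^4 + z^3 -5·z^2 -207·z + 410.


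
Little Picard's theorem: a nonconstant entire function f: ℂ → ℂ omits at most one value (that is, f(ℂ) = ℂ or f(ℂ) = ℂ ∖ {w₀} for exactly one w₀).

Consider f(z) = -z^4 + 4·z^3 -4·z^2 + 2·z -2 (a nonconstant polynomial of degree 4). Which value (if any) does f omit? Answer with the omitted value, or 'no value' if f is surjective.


Little Picard bounds the complement of f(ℂ) to at most one point.
For every w ∈ ℂ, the equation p(z) − w = 0 is a nonconstant polynomial in z and hence has at least one root by the fundamental theorem of algebra. So p is surjective onto ℂ, omitting no value.

Omitted value: no value.


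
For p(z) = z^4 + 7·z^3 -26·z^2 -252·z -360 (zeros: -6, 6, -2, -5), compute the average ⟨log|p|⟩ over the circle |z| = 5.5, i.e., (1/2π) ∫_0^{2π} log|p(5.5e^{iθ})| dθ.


Zeros: -6, -5, -2, 6; r = 5.5.
Inside |z| < r: -5, -2. Outside (|z| ≥ r): -6, 6.
p(0) = -360, so log|p(0)| = log(360) = 5.8861.
Apply Jensen: I(r) = log|p(0)| + Σ_k log(r/|z_k|), summed over zeros inside |z| < r.
  log(r/|z_k|) for z_k = -2: log(5.5/2) = 1.0116
  log(r/|z_k|) for z_k = -5: log(5.5/5) = 0.0953
  Outside zeros (-6, 6) contribute nothing to the Jensen sum.
Sum over inside zeros: 1.1069.
I(r) = log|p(0)| + (inside sum) = 5.8861 + 1.1069 = 6.9930.
Note: since some zeros are outside |z| ≤ r, the simplified n·log(r) form does NOT apply — only the inside zeros contribute.

I(r) ≈ 6.9930.


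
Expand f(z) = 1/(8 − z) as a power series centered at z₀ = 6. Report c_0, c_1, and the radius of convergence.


Let w = z − z₀, so z = z₀ + w.
Then 8 − z = 8 − (z₀ + w) = (8 − z₀) − w = 2 − w.
f(z) = 1/(2 − w) = (1/(2)) · 1/(1 − w/(2)) = Σ_{n≥0} w^n / (2)^(n+1).
So c_n = 1/(2)^(n+1):
  c_0 = 1/(2)^1 = 1/2.
  c_1 = 1/(2)^2 = 1/4.
The series is valid for |w/d| < 1, i.e. |z − z₀| < |d|.
Radius of convergence: R = |8 − z₀| = |2| = 2 (distance from z₀ to the singularity z = 8).

c_0 = 1/2, c_1 = 1/4; R = 2.


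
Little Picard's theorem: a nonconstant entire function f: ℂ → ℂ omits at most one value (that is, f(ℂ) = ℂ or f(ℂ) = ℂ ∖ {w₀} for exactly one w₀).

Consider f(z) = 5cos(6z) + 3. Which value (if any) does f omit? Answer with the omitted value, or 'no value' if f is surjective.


Little Picard bounds the complement of f(ℂ) to at most one point.
cos is entire and surjective onto ℂ: for every w ∈ ℂ, cos(ζ) = w has a solution ζ ∈ ℂ (e.g., via the complex inverse arccos). With ζ = 6z this gives z = ζ/(6). Then 5·cos(6z) takes every value in 5·ℂ = ℂ, and adding 3 is a bijection of ℂ. So f is surjective and omits no value. (Note: only on the real line is cos bounded by [−1, 1].)

Omitted value: no value.


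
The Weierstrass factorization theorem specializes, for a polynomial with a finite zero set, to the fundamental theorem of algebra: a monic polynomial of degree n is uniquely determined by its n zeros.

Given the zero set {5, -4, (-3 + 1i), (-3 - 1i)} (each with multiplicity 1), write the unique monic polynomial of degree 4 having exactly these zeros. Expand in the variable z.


The polynomial is p(z) = ∏_{α ∈ S} (z − α), where S = {5, -4, (-3 + 1i), (-3 - 1i)}.
Expanding the product yields: p(z) = z^4 + 5·z^3 -16·z^2 -130·z -200.
Note conjugate pairs combine to real quadratics: (z − (-3+1i))(z − (-3−1i)) = z² + 6z + 10.
The resulting polynomial has degree 4 and real coefficients as required.

p(z) = z^4 + 5·z^3 -16·z^2 -130·z -200.


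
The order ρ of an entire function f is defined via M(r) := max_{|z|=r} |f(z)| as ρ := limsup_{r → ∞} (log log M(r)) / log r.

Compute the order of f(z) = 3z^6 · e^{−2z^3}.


M(r) = max_{|z|=r} |3|·|z|^6·|e^{−2z^3}| = 3·r^6 · e^{2r^3} (the factors attain their maxima compatibly on |z|=r). Then log M(r) = log 3 + 6·log r + 2r^3, dominated by the last term, so log log M(r) ~ 3·log r. The polynomial factor 3z^6 contributes only a log r term and does not affect the order. ρ = 3.
Therefore ρ = 3.

Order ρ = 3.


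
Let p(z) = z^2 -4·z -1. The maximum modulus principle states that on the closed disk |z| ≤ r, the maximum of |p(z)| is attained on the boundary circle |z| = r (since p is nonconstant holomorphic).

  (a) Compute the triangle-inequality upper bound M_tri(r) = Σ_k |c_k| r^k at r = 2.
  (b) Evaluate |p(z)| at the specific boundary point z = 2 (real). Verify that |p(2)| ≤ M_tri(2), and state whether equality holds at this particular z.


Coefficients: c_0 = -1, c_1 = -4, c_2 = 1. Radius r = 2.
Part (a). Triangle bound: M_tri(r) = Σ_k |c_k| r^k
  = |-1|·2^0 + |-4|·2^1 + |1|·2^2
  = 1 + 8 + 4 = 13.
This bounds M(r) := max_{|z|=r} |p(z)| from above; equality holds iff all terms c_k z^k can be made to align in phase at a single z on |z|=r.
Part (b). At z = 2 (real, on the circle |z| = r):
  p(2) = (-1)·2^0 + (-4)·2^1 + (1)·2^2 = -5.
  |p(2)| = 5.
Check: |p(2)| = 5 ≤ 13 = M_tri(2). ✓ Equality does not hold at z = 2 (the coefficients have mixed signs, so the terms do not all align in phase there).

M_tri(2) = 13; |p(2)| = 5; equality at z=2: no.


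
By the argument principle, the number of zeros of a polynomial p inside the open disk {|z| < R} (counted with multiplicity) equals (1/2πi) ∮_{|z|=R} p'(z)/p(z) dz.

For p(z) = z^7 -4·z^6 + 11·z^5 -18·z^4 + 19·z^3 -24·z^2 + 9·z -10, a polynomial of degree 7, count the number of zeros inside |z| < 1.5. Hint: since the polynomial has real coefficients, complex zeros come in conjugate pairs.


The zeros of p are: (1 + 2i), (1 - 2i), (0 + 1i), (0 - 1i), 2, (0 + 1i), (0 - 1i).
Their magnitudes are: 2.236, 2.236, 1, 1, 2, 1, 1.
Zeros with |z| < R = 1.5: (0 + 1i), (0 - 1i), (0 + 1i), (0 - 1i).
Count = 4.
By the argument principle, (1/2πi) ∮_{|z|=R} p'(z)/p(z) dz equals exactly this count.

Number of zeros inside |z| < 1.5: 4.


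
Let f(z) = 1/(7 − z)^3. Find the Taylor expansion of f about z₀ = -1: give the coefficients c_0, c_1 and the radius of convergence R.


Let w = z − z₀, so z = z₀ + w.
Then 7 − z = 7 − (z₀ + w) = (7 − z₀) − w = 8 − w.
f(z) = 1/(8 − w)^3 = (1/(8)^3) · (1 − w/(8))^{−3}.
By the binomial series (1−u)^{−3} = Σ_{n≥0} C(n+2, 2) u^n for |u|<1, with u = w/(8):
  c_n = C(n+2, 2) / (8)^(n+3).
  c_0 = 1/(8)^3 = 1/512.
  c_1 = 3/(8)^4 = 3/4096.
The series is valid for |w/d| < 1, i.e. |z − z₀| < |d|.
Radius of convergence: R = |7 − z₀| = |8| = 8 (distance from z₀ to the singularity z = 7).

c_0 = 1/512, c_1 = 3/4096; R = 8.


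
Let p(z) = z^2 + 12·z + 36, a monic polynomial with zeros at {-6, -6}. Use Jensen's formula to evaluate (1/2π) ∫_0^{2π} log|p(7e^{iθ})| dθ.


Zeros: -6, -6; r = 7.
Inside |z| < r: -6, -6. Outside (|z| ≥ r): ∅.
p(0) = 36, so log|p(0)| = log(36) = 3.5835.
Apply Jensen: I(r) = log|p(0)| + Σ_k log(r/|z_k|), summed over zeros inside |z| < r.
  log(r/|z_k|) for z_k = -6: log(7/6) = 0.1542
  log(r/|z_k|) for z_k = -6: log(7/6) = 0.1542
Sum over inside zeros: 0.3083.
I(r) = log|p(0)| + (inside sum) = 3.5835 + 0.3083 = 3.8918.
Closed form (all zeros inside, monic): I(r) = n·log(r) = 2·log(7) = 3.8918. ✓

I(r) ≈ 3.8918.


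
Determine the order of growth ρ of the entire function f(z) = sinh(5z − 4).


sinh(w) is a linear combination of e^{iw} and e^{−iw} (or e^w, e^{−w} in the hyperbolic case), so |sinh(w)| ≤ e^{|w|}. With w = 5z − 4, |w| ≤ 5|z| + 4 = 5r + 4 on |z| = r, giving M(r) ≤ e^{5r + 4}, so ρ ≤ 1. On a suitable ray (z = it for sin/cos; z = t for sinh/cosh, t real → ∞), |sinh(5z − 4)| grows like e^{5|t|}/2, so ρ ≥ 1. Hence ρ = 1.
Therefore ρ = 1.

Order ρ = 1.


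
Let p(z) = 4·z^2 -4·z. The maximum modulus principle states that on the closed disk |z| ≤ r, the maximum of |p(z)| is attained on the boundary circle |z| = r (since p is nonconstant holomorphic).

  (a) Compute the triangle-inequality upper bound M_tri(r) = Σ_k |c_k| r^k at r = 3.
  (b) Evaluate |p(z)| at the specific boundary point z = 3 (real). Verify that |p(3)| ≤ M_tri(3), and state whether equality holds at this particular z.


Coefficients: c_0 = 0, c_1 = -4, c_2 = 4. Radius r = 3.
Part (a). Triangle bound: M_tri(r) = Σ_k |c_k| r^k
  = |0|·3^0 + |-4|·3^1 + |4|·3^2
  = 0 + 12 + 36 = 48.
This bounds M(r) := max_{|z|=r} |p(z)| from above; equality holds iff all terms c_k z^k can be made to align in phase at a single z on |z|=r.
Part (b). At z = 3 (real, on the circle |z| = r):
  p(3) = (0)·3^0 + (-4)·3^1 + (4)·3^2 = 24.
  |p(3)| = 24.
Check: |p(3)| = 24 ≤ 48 = M_tri(3). ✓ Equality does not hold at z = 3 (the coefficients have mixed signs, so the terms do not all align in phase there).

M_tri(3) = 48; |p(3)| = 24; equality at z=3: no.


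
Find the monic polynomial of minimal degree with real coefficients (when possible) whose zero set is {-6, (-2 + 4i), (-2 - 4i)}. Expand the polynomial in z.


The polynomial is p(z) = ∏_{α ∈ S} (z − α), where S = {-6, (-2 + 4i), (-2 - 4i)}.
Expanding the product yields: p(z) = z^3 + 10·z^2 + 44·z + 120.
Note conjugate pairs combine to real quadratics: (z − (-2+4i))(z − (-2−4i)) = z² + 4z + 20.
The resulting polynomial has degree 3 and real coefficients as required.

p(z) = z^3 + 10·z^2 + 44·z + 120.


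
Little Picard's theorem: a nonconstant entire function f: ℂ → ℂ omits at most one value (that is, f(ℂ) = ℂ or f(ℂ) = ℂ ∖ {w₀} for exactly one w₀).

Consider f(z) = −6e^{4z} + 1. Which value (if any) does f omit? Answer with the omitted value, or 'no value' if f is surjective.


Little Picard bounds the complement of f(ℂ) to at most one point.
e^{4z} is never zero on ℂ, so -6·e^{4z} takes every value in ℂ ∖ {0}. Adding 1 shifts the range to ℂ ∖ {1}. Thus f omits exactly the value 1.

Omitted value: 1.


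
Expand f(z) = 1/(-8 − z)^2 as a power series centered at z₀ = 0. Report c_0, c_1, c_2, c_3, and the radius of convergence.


Let w = z − z₀, so z = z₀ + w.
Then -8 − z = -8 − (z₀ + w) = (-8 − z₀) − w = -8 − w.
f(z) = 1/(-8 − w)^2 = (1/(-8)^2) · (1 − w/(-8))^{−2}.
By the binomial series (1−u)^{−2} = Σ_{n≥0} C(n+1, 1) u^n for |u|<1, with u = w/(-8):
  c_n = C(n+1, 1) / (-8)^(n+2).
  c_0 = 1/(-8)^2 = 1/64.
  c_1 = 2/(-8)^3 = -1/256.
  c_2 = 3/(-8)^4 = 3/4096.
  c_3 = 4/(-8)^5 = -1/8192.
The series is valid for |w/d| < 1, i.e. |z − z₀| < |d|.
Radius of convergence: R = |-8 − z₀| = |-8| = 8 (distance from z₀ to the singularity z = -8).

c_0 = 1/64, c_1 = -1/256, c_2 = 3/4096, c_3 = -1/8192; R = 8.


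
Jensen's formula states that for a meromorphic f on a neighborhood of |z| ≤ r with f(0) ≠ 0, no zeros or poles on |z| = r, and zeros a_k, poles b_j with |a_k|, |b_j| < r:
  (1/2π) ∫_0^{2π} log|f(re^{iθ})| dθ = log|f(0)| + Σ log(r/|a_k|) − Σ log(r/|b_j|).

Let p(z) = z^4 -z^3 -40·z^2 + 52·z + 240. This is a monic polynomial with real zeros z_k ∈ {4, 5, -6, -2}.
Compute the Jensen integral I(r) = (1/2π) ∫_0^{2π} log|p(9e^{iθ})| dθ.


Zeros: -6, -2, 4, 5; r = 9.
Inside |z| < r: -6, -2, 4, 5. Outside (|z| ≥ r): ∅.
p(0) = 240, so log|p(0)| = log(240) = 5.4806.
Apply Jensen: I(r) = log|p(0)| + Σ_k log(r/|z_k|), summed over zeros inside |z| < r.
  log(r/|z_k|) for z_k = 4: log(9/4) = 0.8109
  log(r/|z_k|) for z_k = 5: log(9/5) = 0.5878
  log(r/|z_k|) for z_k = -6: log(9/6) = 0.4055
  log(r/|z_k|) for z_k = -2: log(9/2) = 1.5041
Sum over inside zeros: 3.3083.
I(r) = log|p(0)| + (inside sum) = 5.4806 + 3.3083 = 8.7889.
Closed form (all zeros inside, monic): I(r) = n·log(r) = 4·log(9) = 8.7889. ✓

I(r) ≈ 8.7889.


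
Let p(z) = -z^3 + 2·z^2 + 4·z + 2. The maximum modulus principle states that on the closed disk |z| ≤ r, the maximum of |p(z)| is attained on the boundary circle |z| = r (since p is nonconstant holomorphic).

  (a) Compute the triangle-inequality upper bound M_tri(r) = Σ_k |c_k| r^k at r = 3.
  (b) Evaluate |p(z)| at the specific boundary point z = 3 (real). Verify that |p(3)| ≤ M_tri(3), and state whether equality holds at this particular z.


Coefficients: c_0 = 2, c_1 = 4, c_2 = 2, c_3 = -1. Radius r = 3.
Part (a). Triangle bound: M_tri(r) = Σ_k |c_k| r^k
  = |2|·3^0 + |4|·3^1 + |2|·3^2 + |-1|·3^3
  = 2 + 12 + 18 + 27 = 59.
This bounds M(r) := max_{|z|=r} |p(z)| from above; equality holds iff all terms c_k z^k can be made to align in phase at a single z on |z|=r.
Part (b). At z = 3 (real, on the circle |z| = r):
  p(3) = (2)·3^0 + (4)·3^1 + (2)·3^2 + (-1)·3^3 = 5.
  |p(3)| = 5.
Check: |p(3)| = 5 ≤ 59 = M_tri(3). ✓ Equality does not hold at z = 3 (the coefficients have mixed signs, so the terms do not all align in phase there).

M_tri(3) = 59; |p(3)| = 5; equality at z=3: no.


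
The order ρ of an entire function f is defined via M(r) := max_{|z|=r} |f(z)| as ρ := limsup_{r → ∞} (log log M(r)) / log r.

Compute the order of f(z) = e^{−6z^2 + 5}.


|e^{−6z^2 + 5}| = e^{Re(-6·z^2) + 5} ≤ e^{6|z|^2 + 5} = e^{6r^2 + 5} on |z| = r, so ρ ≤ 2. Choosing z on |z|=r so that -6·z^2 is real positive (always possible by picking arg z appropriately) gives |f(z)| = e^{6r^2 + 5}, matching the bound. The additive constant 5 does not affect log log M(r) ~ 2·log r. Hence ρ = 2.
Therefore ρ = 2.

Order ρ = 2.


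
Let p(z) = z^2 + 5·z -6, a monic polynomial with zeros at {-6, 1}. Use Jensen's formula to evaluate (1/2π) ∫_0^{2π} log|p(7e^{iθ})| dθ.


Zeros: -6, 1; r = 7.
Inside |z| < r: -6, 1. Outside (|z| ≥ r): ∅.
p(0) = -6, so log|p(0)| = log(6) = 1.7918.
Apply Jensen: I(r) = log|p(0)| + Σ_k log(r/|z_k|), summed over zeros inside |z| < r.
  log(r/|z_k|) for z_k = -6: log(7/6) = 0.1542
  log(r/|z_k|) for z_k = 1: log(7/1) = 1.9459
Sum over inside zeros: 2.1001.
I(r) = log|p(0)| + (inside sum) = 1.7918 + 2.1001 = 3.8918.
Closed form (all zeros inside, monic): I(r) = n·log(r) = 2·log(7) = 3.8918. ✓

I(r) ≈ 3.8918.


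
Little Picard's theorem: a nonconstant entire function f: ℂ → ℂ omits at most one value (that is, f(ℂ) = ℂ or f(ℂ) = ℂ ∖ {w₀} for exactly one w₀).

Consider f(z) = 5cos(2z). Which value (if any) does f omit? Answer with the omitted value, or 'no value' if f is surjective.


Little Picard bounds the complement of f(ℂ) to at most one point.
cos is entire and surjective onto ℂ: for every w ∈ ℂ, cos(ζ) = w has a solution ζ ∈ ℂ (e.g., via the complex inverse arccos). With ζ = 2z this gives z = ζ/(2). Then 5·cos(2z) takes every value in 5·ℂ = ℂ, and adding 0 is a bijection of ℂ. So f is surjective and omits no value. (Note: only on the real line is cos bounded by [−1, 1].)

Omitted value: no value.


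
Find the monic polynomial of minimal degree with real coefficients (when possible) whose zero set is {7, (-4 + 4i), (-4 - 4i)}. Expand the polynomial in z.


The polynomial is p(z) = ∏_{α ∈ S} (z − α), where S = {7, (-4 + 4i), (-4 - 4i)}.
Expanding the product yields: p(z) = z^3 + z^2 -24·z -224.
Note conjugate pairs combine to real quadratics: (z − (-4+4i))(z − (-4−4i)) = z² + 8z + 32.
The resulting polynomial has degree 3 and real coefficients as required.

p(z) = z^3 + z^2 -24·z -224.


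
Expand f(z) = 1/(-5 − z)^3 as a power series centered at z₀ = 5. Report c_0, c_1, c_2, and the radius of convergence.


Let w = z − z₀, so z = z₀ + w.
Then -5 − z = -5 − (z₀ + w) = (-5 − z₀) − w = -10 − w.
f(z) = 1/(-10 − w)^3 = (1/(-10)^3) · (1 − w/(-10))^{−3}.
By the binomial series (1−u)^{−3} = Σ_{n≥0} C(n+2, 2) u^n for |u|<1, with u = w/(-10):
  c_n = C(n+2, 2) / (-10)^(n+3).
  c_0 = 1/(-10)^3 = -1/1000.
  c_1 = 3/(-10)^4 = 3/10000.
  c_2 = 6/(-10)^5 = -3/50000.
The series is valid for |w/d| < 1, i.e. |z − z₀| < |d|.
Radius of convergence: R = |-5 − z₀| = |-10| = 10 (distance from z₀ to the singularity z = -5).

c_0 = -1/1000, c_1 = 3/10000, c_2 = -3/50000; R = 10.


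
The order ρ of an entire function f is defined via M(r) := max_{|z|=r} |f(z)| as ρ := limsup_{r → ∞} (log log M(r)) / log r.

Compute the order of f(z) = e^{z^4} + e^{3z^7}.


Each summand is entire of order 4 and 7 respectively (as in the single-exponential case). The order of a sum is at most the max of the orders, so ρ ≤ 7. For the lower bound: on |z|=r choose arg z so that 3z^7 is real positive; then |e^{3z^7}| = e^{3r^7} while |e^{1z^4}| ≤ e^{1r^4} = o(e^{3r^7}). So |f| ≥ e^{3r^7}(1 − o(1)) and ρ ≥ 7. Hence ρ = max(4, 7) = 7.
Therefore ρ = 7.

Order ρ = 7.


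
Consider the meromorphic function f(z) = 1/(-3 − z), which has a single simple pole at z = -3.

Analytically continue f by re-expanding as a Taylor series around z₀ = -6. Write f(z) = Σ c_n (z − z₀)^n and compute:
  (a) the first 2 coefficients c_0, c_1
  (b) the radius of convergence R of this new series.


Let w = z − z₀, so z = z₀ + w.
Then -3 − z = -3 − (z₀ + w) = (-3 − z₀) − w = 3 − w.
f(z) = 1/(3 − w) = (1/(3)) · 1/(1 − w/(3)) = Σ_{n≥0} w^n / (3)^(n+1).
So c_n = 1/(3)^(n+1):
  c_0 = 1/(3)^1 = 1/3.
  c_1 = 1/(3)^2 = 1/9.
The series is valid for |w/d| < 1, i.e. |z − z₀| < |d|.
Radius of convergence: R = |-3 − z₀| = |3| = 3 (distance from z₀ to the singularity z = -3).

c_0 = 1/3, c_1 = 1/9; R = 3.


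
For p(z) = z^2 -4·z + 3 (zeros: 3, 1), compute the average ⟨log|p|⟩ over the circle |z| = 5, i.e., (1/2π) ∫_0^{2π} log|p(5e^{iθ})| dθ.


Zeros: 1, 3; r = 5.
Inside |z| < r: 1, 3. Outside (|z| ≥ r): ∅.
p(0) = 3, so log|p(0)| = log(3) = 1.0986.
Apply Jensen: I(r) = log|p(0)| + Σ_k log(r/|z_k|), summed over zeros inside |z| < r.
  log(r/|z_k|) for z_k = 3: log(5/3) = 0.5108
  log(r/|z_k|) for z_k = 1: log(5/1) = 1.6094
Sum over inside zeros: 2.1203.
I(r) = log|p(0)| + (inside sum) = 1.0986 + 2.1203 = 3.2189.
Closed form (all zeros inside, monic): I(r) = n·log(r) = 2·log(5) = 3.2189. ✓

I(r) ≈ 3.2189.


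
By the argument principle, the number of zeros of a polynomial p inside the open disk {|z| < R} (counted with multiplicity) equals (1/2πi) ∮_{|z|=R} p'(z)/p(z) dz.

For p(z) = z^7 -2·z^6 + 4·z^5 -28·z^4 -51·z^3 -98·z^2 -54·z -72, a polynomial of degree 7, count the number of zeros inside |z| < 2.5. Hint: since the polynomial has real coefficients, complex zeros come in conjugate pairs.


The zeros of p are: (0 + 3i), (0 - 3i), (-1 + 1i), (-1 - 1i), 4, (0 + 1i), (0 - 1i).
Their magnitudes are: 3, 3, 1.414, 1.414, 4, 1, 1.
Zeros with |z| < R = 2.5: (-1 + 1i), (-1 - 1i), (0 + 1i), (0 - 1i).
Count = 4.
By the argument principle, (1/2πi) ∮_{|z|=R} p'(z)/p(z) dz equals exactly this count.

Number of zeros inside |z| < 2.5: 4.


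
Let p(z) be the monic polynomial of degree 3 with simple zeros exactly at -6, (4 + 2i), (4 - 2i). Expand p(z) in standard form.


The polynomial is p(z) = ∏_{α ∈ S} (z − α), where S = {-6, (4 + 2i), (4 - 2i)}.
Expanding the product yields: p(z) = z^3 -2·z^2 -28·z + 120.
Note conjugate pairs combine to real quadratics: (z − (4+2i))(z − (4−2i)) = z² − 8z + 20.
The resulting polynomial has degree 3 and real coefficients as required.

p(z) = z^3 -2·z^2 -28·z + 120.


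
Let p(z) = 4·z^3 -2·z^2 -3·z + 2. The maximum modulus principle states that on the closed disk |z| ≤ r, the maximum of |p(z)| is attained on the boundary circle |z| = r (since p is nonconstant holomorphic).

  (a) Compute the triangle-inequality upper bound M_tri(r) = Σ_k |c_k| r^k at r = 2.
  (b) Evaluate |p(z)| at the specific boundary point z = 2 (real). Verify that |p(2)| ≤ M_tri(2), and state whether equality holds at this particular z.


Coefficients: c_0 = 2, c_1 = -3, c_2 = -2, c_3 = 4. Radius r = 2.
Part (a). Triangle bound: M_tri(r) = Σ_k |c_k| r^k
  = |2|·2^0 + |-3|·2^1 + |-2|·2^2 + |4|·2^3
  = 2 + 6 + 8 + 32 = 48.
This bounds M(r) := max_{|z|=r} |p(z)| from above; equality holds iff all terms c_k z^k can be made to align in phase at a single z on |z|=r.
Part (b). At z = 2 (real, on the circle |z| = r):
  p(2) = (2)·2^0 + (-3)·2^1 + (-2)·2^2 + (4)·2^3 = 20.
  |p(2)| = 20.
Check: |p(2)| = 20 ≤ 48 = M_tri(2). ✓ Equality does not hold at z = 2 (the coefficients have mixed signs, so the terms do not all align in phase there).

M_tri(2) = 48; |p(2)| = 20; equality at z=2: no.


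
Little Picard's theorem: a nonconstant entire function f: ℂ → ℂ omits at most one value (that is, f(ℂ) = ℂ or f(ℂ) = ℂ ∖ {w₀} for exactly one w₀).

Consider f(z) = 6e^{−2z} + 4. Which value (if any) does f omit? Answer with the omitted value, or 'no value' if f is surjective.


Little Picard bounds the complement of f(ℂ) to at most one point.
e^{−2z} is never zero on ℂ, so 6·e^{−2z} takes every value in ℂ ∖ {0}. Adding 4 shifts the range to ℂ ∖ {4}. Thus f omits exactly the value 4.

Omitted value: 4.


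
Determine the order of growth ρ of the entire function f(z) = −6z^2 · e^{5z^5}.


M(r) = max_{|z|=r} |-6|·|z|^2·|e^{5z^5}| = 6·r^2 · e^{5r^5} (the factors attain their maxima compatibly on |z|=r). Then log M(r) = log 6 + 2·log r + 5r^5, dominated by the last term, so log log M(r) ~ 5·log r. The polynomial factor -6z^2 contributes only a log r term and does not affect the order. ρ = 5.
Therefore ρ = 5.

Order ρ = 5.


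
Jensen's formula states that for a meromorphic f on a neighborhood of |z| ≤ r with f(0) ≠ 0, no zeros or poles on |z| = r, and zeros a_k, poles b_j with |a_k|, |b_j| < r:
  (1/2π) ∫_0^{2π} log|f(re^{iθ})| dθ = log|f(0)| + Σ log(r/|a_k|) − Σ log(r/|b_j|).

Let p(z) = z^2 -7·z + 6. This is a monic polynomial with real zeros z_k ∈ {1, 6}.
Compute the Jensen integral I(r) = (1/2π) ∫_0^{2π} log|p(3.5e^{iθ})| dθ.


Zeros: 1, 6; r = 3.5.
Inside |z| < r: 1. Outside (|z| ≥ r): 6.
p(0) = 6, so log|p(0)| = log(6) = 1.7918.
Apply Jensen: I(r) = log|p(0)| + Σ_k log(r/|z_k|), summed over zeros inside |z| < r.
  log(r/|z_k|) for z_k = 1: log(3.5/1) = 1.2528
  Outside zeros (6) contribute nothing to the Jensen sum.
Sum over inside zeros: 1.2528.
I(r) = log|p(0)| + (inside sum) = 1.7918 + 1.2528 = 3.0445.
Note: since some zeros are outside |z| ≤ r, the simplified n·log(r) form does NOT apply — only the inside zeros contribute.

I(r) ≈ 3.0445.


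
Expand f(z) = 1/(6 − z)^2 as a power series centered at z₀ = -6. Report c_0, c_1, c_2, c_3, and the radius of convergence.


Let w = z − z₀, so z = z₀ + w.
Then 6 − z = 6 − (z₀ + w) = (6 − z₀) − w = 12 − w.
f(z) = 1/(12 − w)^2 = (1/(12)^2) · (1 − w/(12))^{−2}.
By the binomial series (1−u)^{−2} = Σ_{n≥0} C(n+1, 1) u^n for |u|<1, with u = w/(12):
  c_n = C(n+1, 1) / (12)^(n+2).
  c_0 = 1/(12)^2 = 1/144.
  c_1 = 2/(12)^3 = 1/864.
  c_2 = 3/(12)^4 = 1/6912.
  c_3 = 4/(12)^5 = 1/62208.
The series is valid for |w/d| < 1, i.e. |z − z₀| < |d|.
Radius of convergence: R = |6 − z₀| = |12| = 12 (distance from z₀ to the singularity z = 6).

c_0 = 1/144, c_1 = 1/864, c_2 = 1/6912, c_3 = 1/62208; R = 12.


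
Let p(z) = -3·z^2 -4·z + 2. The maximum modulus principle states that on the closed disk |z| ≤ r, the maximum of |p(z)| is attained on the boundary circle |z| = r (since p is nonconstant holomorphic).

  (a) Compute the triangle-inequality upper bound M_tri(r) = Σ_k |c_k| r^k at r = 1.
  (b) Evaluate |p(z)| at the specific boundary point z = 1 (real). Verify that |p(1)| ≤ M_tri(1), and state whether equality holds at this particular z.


Coefficients: c_0 = 2, c_1 = -4, c_2 = -3. Radius r = 1.
Part (a). Triangle bound: M_tri(r) = Σ_k |c_k| r^k
  = |2|·1^0 + |-4|·1^1 + |-3|·1^2
  = 2 + 4 + 3 = 9.
This bounds M(r) := max_{|z|=r} |p(z)| from above; equality holds iff all terms c_k z^k can be made to align in phase at a single z on |z|=r.
Part (b). At z = 1 (real, on the circle |z| = r):
  p(1) = (2)·1^0 + (-4)·1^1 + (-3)·1^2 = -5.
  |p(1)| = 5.
Check: |p(1)| = 5 ≤ 9 = M_tri(1). ✓ Equality does not hold at z = 1 (the coefficients have mixed signs, so the terms do not all align in phase there).

M_tri(1) = 9; |p(1)| = 5; equality at z=1: no.


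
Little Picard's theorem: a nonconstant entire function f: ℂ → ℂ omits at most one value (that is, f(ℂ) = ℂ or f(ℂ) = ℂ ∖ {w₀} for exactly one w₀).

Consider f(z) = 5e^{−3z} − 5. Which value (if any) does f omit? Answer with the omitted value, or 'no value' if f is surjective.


Little Picard bounds the complement of f(ℂ) to at most one point.
e^{−3z} is never zero on ℂ, so 5·e^{−3z} takes every value in ℂ ∖ {0}. Adding -5 shifts the range to ℂ ∖ {-5}. Thus f omits exactly the value -5.

Omitted value: -5.


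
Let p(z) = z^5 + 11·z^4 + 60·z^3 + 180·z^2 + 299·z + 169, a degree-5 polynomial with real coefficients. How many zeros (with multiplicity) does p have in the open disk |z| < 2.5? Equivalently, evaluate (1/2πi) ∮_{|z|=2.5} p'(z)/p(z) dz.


The zeros of p are: (-2 + 3i), (-2 - 3i), (-3 + 2i), (-3 - 2i), -1.
Their magnitudes are: 3.606, 3.606, 3.606, 3.606, 1.
Zeros with |z| < R = 2.5: -1.
Count = 1.
By the argument principle, (1/2πi) ∮_{|z|=R} p'(z)/p(z) dz equals exactly this count.

Number of zeros inside |z| < 2.5: 1.


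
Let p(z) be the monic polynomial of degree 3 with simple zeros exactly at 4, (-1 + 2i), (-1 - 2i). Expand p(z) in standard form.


The polynomial is p(z) = ∏_{α ∈ S} (z − α), where S = {4, (-1 + 2i), (-1 - 2i)}.
Expanding the product yields: p(z) = z^3 -2·z^2 -3·z -20.
Note conjugate pairs combine to real quadratics: (z − (-1+2i))(z − (-1−2i)) = z² + 2z + 5.
The resulting polynomial has degree 3 and real coefficients as required.

p(z) = z^3 -2·z^2 -3·z -20.


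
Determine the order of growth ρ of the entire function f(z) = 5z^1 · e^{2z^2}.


M(r) = max_{|z|=r} |5|·|z|^1·|e^{2z^2}| = 5·r^1 · e^{2r^2} (the factors attain their maxima compatibly on |z|=r). Then log M(r) = log 5 + 1·log r + 2r^2, dominated by the last term, so log log M(r) ~ 2·log r. The polynomial factor 5z^1 contributes only a log r term and does not affect the order. ρ = 2.
Therefore ρ = 2.

Order ρ = 2.


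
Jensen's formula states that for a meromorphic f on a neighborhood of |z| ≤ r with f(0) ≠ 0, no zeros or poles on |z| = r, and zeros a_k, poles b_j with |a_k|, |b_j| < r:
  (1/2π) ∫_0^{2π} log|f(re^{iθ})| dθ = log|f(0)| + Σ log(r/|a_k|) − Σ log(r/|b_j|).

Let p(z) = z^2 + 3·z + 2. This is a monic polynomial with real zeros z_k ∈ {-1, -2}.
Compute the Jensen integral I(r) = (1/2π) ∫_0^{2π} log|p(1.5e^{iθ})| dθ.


Zeros: -2, -1; r = 1.5.
Inside |z| < r: -1. Outside (|z| ≥ r): -2.
p(0) = 2, so log|p(0)| = log(2) = 0.6931.
Apply Jensen: I(r) = log|p(0)| + Σ_k log(r/|z_k|), summed over zeros inside |z| < r.
  log(r/|z_k|) for z_k = -1: log(1.5/1) = 0.4055
  Outside zeros (-2) contribute nothing to the Jensen sum.
Sum over inside zeros: 0.4055.
I(r) = log|p(0)| + (inside sum) = 0.6931 + 0.4055 = 1.0986.
Note: since some zeros are outside |z| ≤ r, the simplified n·log(r) form does NOT apply — only the inside zeros contribute.

I(r) ≈ 1.0986.


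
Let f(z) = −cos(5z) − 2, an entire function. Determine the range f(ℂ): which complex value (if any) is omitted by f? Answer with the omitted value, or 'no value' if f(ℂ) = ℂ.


Little Picard bounds the complement of f(ℂ) to at most one point.
cos is entire and surjective onto ℂ: for every w ∈ ℂ, cos(ζ) = w has a solution ζ ∈ ℂ (e.g., via the complex inverse arccos). With ζ = 5z this gives z = ζ/(5). Then -1·cos(5z) takes every value in -1·ℂ = ℂ, and adding -2 is a bijection of ℂ. So f is surjective and omits no value. (Note: only on the real line is cos bounded by [−1, 1].)

Omitted value: no value.


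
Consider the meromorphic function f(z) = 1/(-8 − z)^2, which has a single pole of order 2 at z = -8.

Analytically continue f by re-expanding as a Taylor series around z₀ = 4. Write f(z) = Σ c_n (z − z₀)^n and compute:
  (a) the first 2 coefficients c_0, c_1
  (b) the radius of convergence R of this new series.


Let w = z − z₀, so z = z₀ + w.
Then -8 − z = -8 − (z₀ + w) = (-8 − z₀) − w = -12 − w.
f(z) = 1/(-12 − w)^2 = (1/(-12)^2) · (1 − w/(-12))^{−2}.
By the binomial series (1−u)^{−2} = Σ_{n≥0} C(n+1, 1) u^n for |u|<1, with u = w/(-12):
  c_n = C(n+1, 1) / (-12)^(n+2).
  c_0 = 1/(-12)^2 = 1/144.
  c_1 = 2/(-12)^3 = -1/864.
The series is valid for |w/d| < 1, i.e. |z − z₀| < |d|.
Radius of convergence: R = |-8 − z₀| = |-12| = 12 (distance from z₀ to the singularity z = -8).

c_0 = 1/144, c_1 = -1/864; R = 12.
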